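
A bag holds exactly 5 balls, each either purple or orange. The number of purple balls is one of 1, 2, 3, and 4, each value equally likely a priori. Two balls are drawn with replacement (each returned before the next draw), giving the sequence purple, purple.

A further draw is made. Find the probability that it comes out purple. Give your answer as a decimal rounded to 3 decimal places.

Under each hypothesis, the probability of the observed sequence is: P(data | r = 1) = (1/5)(1/5) = 1/25; P(data | r = 2) = (2/5)(2/5) = 4/25; P(data | r = 3) = (3/5)(3/5) = 9/25; P(data | r = 4) = (4/5)(4/5) = 16/25.
Weighting by the prior gives 1/4 · 1/25 = 1/100, 1/4 · 4/25 = 1/25, 1/4 · 9/25 = 9/100, 1/4 · 16/25 = 4/25; with total 3/10.
Dividing through by the total gives posterior P(r = 1 | data) = 1/30, P(r = 2 | data) = 2/15, P(r = 3 | data) = 3/10, P(r = 4 | data) = 8/15.
So P(purple next | data) = Σ P(purple next | H) P(H | data) = (1/5)(1/30) + (2/5)(2/15) + (3/5)(3/10) + (4/5)(8/15) = 2/3.

0.667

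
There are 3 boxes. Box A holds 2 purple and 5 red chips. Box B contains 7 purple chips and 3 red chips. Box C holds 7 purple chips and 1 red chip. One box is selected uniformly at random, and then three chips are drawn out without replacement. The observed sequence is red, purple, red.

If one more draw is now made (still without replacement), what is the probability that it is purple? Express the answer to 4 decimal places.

0.3923

For each hypothesis, P(data | H) works out to: P(data | box A) = (5/7)(2/6)(4/5) = 0.19048; P(data | box B) = (3/10)(7/9)(2/8) = 0.058333; P(data | box C) = (1/8)(7/7)(0/6) = 0.
Weighting by the prior gives 1/3 · 0.19048 = 0.063492, 1/3 · 0.058333 = 0.019444, 1/3 · 0 = 0; with total 0.082937.
Dividing through by the total gives posterior P(box A | data) = 0.76555, P(box B | data) = 0.23445, P(box C | data) = 0.
Averaging over the posterior, P(purple next | data) = (1/4)(0.76555) + (6/7)(0.23445) = 0.39234.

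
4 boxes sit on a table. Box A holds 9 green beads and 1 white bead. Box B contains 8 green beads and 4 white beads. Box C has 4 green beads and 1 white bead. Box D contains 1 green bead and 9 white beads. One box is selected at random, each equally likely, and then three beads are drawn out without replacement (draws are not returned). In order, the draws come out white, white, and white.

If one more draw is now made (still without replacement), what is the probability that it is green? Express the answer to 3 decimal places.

Under each hypothesis, the probability of the observed sequence is: P(data | box A) = (1/10)(0/9) = 0; P(data | box B) = (4/12)(3/11)(2/10) = 1/55; P(data | box C) = (1/5)(0/4) = 0; P(data | box D) = (9/10)(8/9)(7/8) = 7/10.
The prior-weighted likelihoods are 1/4 · 0 = 0, 1/4 · 1/55 = 1/220, 1/4 · 0 = 0, 1/4 · 7/10 = 7/40; summing to 79/440.
The posterior is then P(box A | data) = 0, P(box B | data) = 2/79, P(box C | data) = 0, P(box D | data) = 77/79.
Averaging over the posterior, P(green next | data) = (8/9)(2/79) + (1/7)(77/79) = 115/711.

0.162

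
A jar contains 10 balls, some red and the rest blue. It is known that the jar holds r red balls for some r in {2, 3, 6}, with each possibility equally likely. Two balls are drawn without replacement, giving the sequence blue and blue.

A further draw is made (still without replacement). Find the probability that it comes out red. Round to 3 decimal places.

0.352

Compute the likelihood of the observed sequence for each case: P(data | r = 2) = (8/10)(7/9) = 28/45; P(data | r = 3) = (7/10)(6/9) = 7/15; P(data | r = 6) = (4/10)(3/9) = 2/15.
The prior-weighted likelihoods are 1/3 · 28/45 = 28/135, 1/3 · 7/15 = 7/45, 1/3 · 2/15 = 2/45; summing to 11/27.
The posterior is then P(r = 2 | data) = 28/55, P(r = 3 | data) = 21/55, P(r = 6 | data) = 6/55.
So P(red next | data) = Σ P(red next | H) P(H | data) = (1/4)(28/55) + (3/8)(21/55) + (3/4)(6/55) = 31/88.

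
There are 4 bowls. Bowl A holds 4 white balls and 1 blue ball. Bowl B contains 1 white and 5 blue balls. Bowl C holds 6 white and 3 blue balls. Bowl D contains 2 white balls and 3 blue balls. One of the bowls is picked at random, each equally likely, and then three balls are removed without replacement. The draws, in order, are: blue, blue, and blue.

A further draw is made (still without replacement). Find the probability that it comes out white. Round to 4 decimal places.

0.4553

For each hypothesis, P(data | H) works out to: P(data | bowl A) = (1/5)(0/4) = 0; P(data | bowl B) = (5/6)(4/5)(3/4) = 0.5; P(data | bowl C) = (3/9)(2/8)(1/7) = 0.011905; P(data | bowl D) = (3/5)(2/4)(1/3) = 0.1.
Multiplying each by its prior: 1/4 · 0 = 0, 1/4 · 0.5 = 0.125, 1/4 · 0.011905 = 0.0029762, 1/4 · 0.1 = 0.025; with total 0.15298.
Normalising, the posterior is P(bowl A | data) = 0, P(bowl B | data) = 0.81712, P(bowl C | data) = 0.019455, P(bowl D | data) = 0.16342.
Averaging over the posterior, P(white next | data) = (1/3)(0.81712) + (1)(0.019455) + (1)(0.16342) = 0.45525.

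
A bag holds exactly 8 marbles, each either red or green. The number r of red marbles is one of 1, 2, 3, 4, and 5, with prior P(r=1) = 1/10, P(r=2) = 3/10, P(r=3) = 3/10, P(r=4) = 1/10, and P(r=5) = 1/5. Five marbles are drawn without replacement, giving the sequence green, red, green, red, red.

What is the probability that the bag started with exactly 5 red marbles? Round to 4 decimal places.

0.5263

Under each hypothesis, the probability of the observed sequence is: P(data | r = 1) = (7/8)(1/7)(6/6)(0/5) = 0; P(data | r = 2) = (6/8)(2/7)(5/6)(1/5)(0/4) = 0; P(data | r = 3) = (5/8)(3/7)(4/6)(2/5)(1/4) = 0.017857; P(data | r = 4) = (4/8)(4/7)(3/6)(3/5)(2/4) = 0.042857; P(data | r = 5) = (3/8)(5/7)(2/6)(4/5)(3/4) = 0.053571.
Multiplying each by its prior: 1/10 · 0 = 0, 3/10 · 0 = 0, 3/10 · 0.017857 = 0.0053571, 1/10 · 0.042857 = 0.0042857, 1/5 · 0.053571 = 0.010714; these sum to 0.020357.
Therefore the posterior P(r = 5 | data) = (0.010714) / (0.020357) = 0.52632.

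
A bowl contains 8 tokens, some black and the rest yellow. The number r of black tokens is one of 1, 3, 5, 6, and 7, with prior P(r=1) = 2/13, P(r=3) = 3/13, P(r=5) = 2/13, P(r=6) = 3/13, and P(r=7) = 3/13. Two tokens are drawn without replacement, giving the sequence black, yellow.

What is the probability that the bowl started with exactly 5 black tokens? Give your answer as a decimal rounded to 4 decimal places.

For each hypothesis, P(data | H) works out to: P(data | r = 1) = (1/8)(7/7) = 1/8; P(data | r = 3) = (3/8)(5/7) = 15/56; P(data | r = 5) = (5/8)(3/7) = 15/56; P(data | r = 6) = (6/8)(2/7) = 3/14; P(data | r = 7) = (7/8)(1/7) = 1/8.
Multiplying each by its prior: 2/13 · 1/8 = 1/52, 3/13 · 15/56 = 45/728, 2/13 · 15/56 = 15/364, 3/13 · 3/14 = 9/182, 3/13 · 1/8 = 3/104; with total 73/364.
So P(r = 5 | data) = (15/364) / (73/364) = 15/73.

0.2055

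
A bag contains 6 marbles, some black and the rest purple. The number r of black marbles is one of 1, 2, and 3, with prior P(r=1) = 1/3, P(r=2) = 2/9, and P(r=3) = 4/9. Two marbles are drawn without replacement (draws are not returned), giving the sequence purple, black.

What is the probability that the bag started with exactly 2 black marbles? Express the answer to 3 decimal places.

0.239

The likelihood of the observed sequence under each hypothesis: P(data | r = 1) = (5/6)(1/5) = 1/6; P(data | r = 2) = (4/6)(2/5) = 4/15; P(data | r = 3) = (3/6)(3/5) = 3/10.
The prior-weighted likelihoods are 1/3 · 1/6 = 1/18, 2/9 · 4/15 = 8/135, 4/9 · 3/10 = 2/15; summing to 67/270.
Hence P(r = 2 | data) = (8/135) / (67/270) = 16/67.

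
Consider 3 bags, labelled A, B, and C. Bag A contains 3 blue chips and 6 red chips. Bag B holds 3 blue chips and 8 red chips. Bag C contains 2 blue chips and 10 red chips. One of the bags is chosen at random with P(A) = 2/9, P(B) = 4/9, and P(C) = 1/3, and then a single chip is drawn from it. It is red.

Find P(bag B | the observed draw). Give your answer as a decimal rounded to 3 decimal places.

0.431

Compute the likelihood of this draw for each case: P(data | bag A) = (6/9) = 2/3; P(data | bag B) = (8/11) = 8/11; P(data | bag C) = (10/12) = 5/6.
Multiplying each by its prior: 2/9 · 2/3 = 4/27, 4/9 · 8/11 = 32/99, 1/3 · 5/6 = 5/18; these sum to 445/594.
By Bayes' rule, P(bag B | data) = (32/99) / (445/594) = 192/445.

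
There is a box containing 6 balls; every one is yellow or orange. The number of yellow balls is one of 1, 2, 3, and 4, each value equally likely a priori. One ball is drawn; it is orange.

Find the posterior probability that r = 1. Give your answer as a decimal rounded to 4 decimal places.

Compute the likelihood of this draw for each case: P(data | r = 1) = (5/6) = 5/6; P(data | r = 2) = (4/6) = 2/3; P(data | r = 3) = (3/6) = 1/2; P(data | r = 4) = (2/6) = 1/3.
The prior-weighted likelihoods are 1/4 · 5/6 = 5/24, 1/4 · 2/3 = 1/6, 1/4 · 1/2 = 1/8, 1/4 · 1/3 = 1/12; with total 7/12.
By Bayes' rule, P(r = 1 | data) = (5/24) / (7/12) = 5/14.

0.3571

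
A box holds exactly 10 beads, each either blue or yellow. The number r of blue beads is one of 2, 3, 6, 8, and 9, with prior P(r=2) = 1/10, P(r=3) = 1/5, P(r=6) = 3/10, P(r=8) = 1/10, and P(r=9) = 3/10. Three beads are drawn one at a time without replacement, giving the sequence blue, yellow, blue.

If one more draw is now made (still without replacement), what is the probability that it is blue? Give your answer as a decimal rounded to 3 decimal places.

Under each hypothesis, the probability of the observed sequence is: P(data | r = 2) = (2/10)(8/9)(1/8) = 0.022222; P(data | r = 3) = (3/10)(7/9)(2/8) = 0.058333; P(data | r = 6) = (6/10)(4/9)(5/8) = 0.16667; P(data | r = 8) = (8/10)(2/9)(7/8) = 0.15556; P(data | r = 9) = (9/10)(1/9)(8/8) = 0.1.
The prior-weighted likelihoods are 1/10 · 0.022222 = 0.0022222, 1/5 · 0.058333 = 0.011667, 3/10 · 0.16667 = 0.05, 1/10 · 0.15556 = 0.015556, 3/10 · 0.1 = 0.03; summing to 0.10944.
The posterior is then P(r = 2 | data) = 0.020305, P(r = 3 | data) = 0.1066, P(r = 6 | data) = 0.45685, P(r = 8 | data) = 0.14213, P(r = 9 | data) = 0.27411.
The predictive probability is P(blue next | data) = (0)(0.020305) + (1/7)(0.1066) + (4/7)(0.45685) + (6/7)(0.14213) + (1)(0.27411) = 0.67223.

0.672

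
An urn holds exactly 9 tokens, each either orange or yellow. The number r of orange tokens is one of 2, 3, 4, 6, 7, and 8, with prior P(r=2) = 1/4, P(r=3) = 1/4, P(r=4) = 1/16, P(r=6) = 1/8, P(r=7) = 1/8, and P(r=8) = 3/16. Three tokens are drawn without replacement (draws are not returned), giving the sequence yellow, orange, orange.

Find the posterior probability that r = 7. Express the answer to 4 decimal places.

Under each hypothesis, the probability of the observed sequence is: P(data | r = 2) = (7/9)(2/8)(1/7) = 0.027778; P(data | r = 3) = (6/9)(3/8)(2/7) = 0.071429; P(data | r = 4) = (5/9)(4/8)(3/7) = 0.11905; P(data | r = 6) = (3/9)(6/8)(5/7) = 0.17857; P(data | r = 7) = (2/9)(7/8)(6/7) = 0.16667; P(data | r = 8) = (1/9)(8/8)(7/7) = 0.11111.
Multiplying each by its prior: 1/4 · 0.027778 = 0.0069444, 1/4 · 0.071429 = 0.017857, 1/16 · 0.11905 = 0.0074405, 1/8 · 0.17857 = 0.022321, 1/8 · 0.16667 = 0.020833, 3/16 · 0.11111 = 0.020833; these sum to 0.09623.
By Bayes' rule, P(r = 7 | data) = (0.020833) / (0.09623) = 0.21649.

0.2165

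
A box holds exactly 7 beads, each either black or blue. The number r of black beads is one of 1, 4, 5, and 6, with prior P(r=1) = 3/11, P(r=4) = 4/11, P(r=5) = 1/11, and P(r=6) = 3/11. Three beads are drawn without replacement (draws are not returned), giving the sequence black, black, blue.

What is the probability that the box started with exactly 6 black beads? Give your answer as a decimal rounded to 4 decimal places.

The likelihood of the observed sequence under each hypothesis: P(data | r = 1) = (1/7)(0/6) = 0; P(data | r = 4) = (4/7)(3/6)(3/5) = 0.17143; P(data | r = 5) = (5/7)(4/6)(2/5) = 0.19048; P(data | r = 6) = (6/7)(5/6)(1/5) = 0.14286.
Multiplying each by its prior: 3/11 · 0 = 0, 4/11 · 0.17143 = 0.062338, 1/11 · 0.19048 = 0.017316, 3/11 · 0.14286 = 0.038961; summing to 0.11861.
Hence P(r = 6 | data) = (0.038961) / (0.11861) = 0.32847.

0.3285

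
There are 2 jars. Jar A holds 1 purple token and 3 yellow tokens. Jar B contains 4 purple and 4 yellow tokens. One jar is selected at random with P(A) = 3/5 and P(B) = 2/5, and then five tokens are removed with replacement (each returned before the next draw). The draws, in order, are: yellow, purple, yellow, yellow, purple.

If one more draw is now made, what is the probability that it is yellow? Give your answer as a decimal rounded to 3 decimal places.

The likelihood of the observed sequence under each hypothesis: P(data | jar A) = (3/4)(1/4)(3/4)(3/4)(1/4) = 0.026367; P(data | jar B) = (4/8)(4/8)(4/8)(4/8)(4/8) = 0.03125.
The prior-weighted likelihoods are 3/5 · 0.026367 = 0.01582, 2/5 · 0.03125 = 0.0125; with total 0.02832.
Dividing through by the total gives posterior P(jar A | data) = 0.55862, P(jar B | data) = 0.44138.
Averaging over the posterior, P(yellow next | data) = (3/4)(0.55862) + (1/2)(0.44138) = 0.63966.

0.640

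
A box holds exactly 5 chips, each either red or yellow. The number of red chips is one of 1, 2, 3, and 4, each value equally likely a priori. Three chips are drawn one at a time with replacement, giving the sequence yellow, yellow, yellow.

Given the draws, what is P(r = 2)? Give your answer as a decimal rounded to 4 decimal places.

0.2700

For each hypothesis, P(data | H) works out to: P(data | r = 1) = (4/5)(4/5)(4/5) = 64/125; P(data | r = 2) = (3/5)(3/5)(3/5) = 27/125; P(data | r = 3) = (2/5)(2/5)(2/5) = 8/125; P(data | r = 4) = (1/5)(1/5)(1/5) = 1/125.
The prior-weighted likelihoods are 1/4 · 64/125 = 16/125, 1/4 · 27/125 = 27/500, 1/4 · 8/125 = 2/125, 1/4 · 1/125 = 1/500; with total 1/5.
So P(r = 2 | data) = (27/500) / (1/5) = 27/100.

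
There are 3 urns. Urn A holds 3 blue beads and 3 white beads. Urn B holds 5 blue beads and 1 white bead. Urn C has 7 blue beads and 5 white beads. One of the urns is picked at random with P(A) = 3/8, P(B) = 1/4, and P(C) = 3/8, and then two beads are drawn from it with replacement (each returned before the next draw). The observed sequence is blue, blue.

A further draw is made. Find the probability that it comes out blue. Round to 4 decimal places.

0.6734

Under each hypothesis, the probability of the observed sequence is: P(data | urn A) = (3/6)(3/6) = 0.25; P(data | urn B) = (5/6)(5/6) = 0.69444; P(data | urn C) = (7/12)(7/12) = 0.34028.
The prior-weighted likelihoods are 3/8 · 0.25 = 0.09375, 1/4 · 0.69444 = 0.17361, 3/8 · 0.34028 = 0.1276; these sum to 0.39497.
Dividing through by the total gives posterior P(urn A | data) = 0.23736, P(urn B | data) = 0.43956, P(urn C | data) = 0.32308.
So P(blue next | data) = Σ P(blue next | H) P(H | data) = (1/2)(0.23736) + (5/6)(0.43956) + (7/12)(0.32308) = 0.67344.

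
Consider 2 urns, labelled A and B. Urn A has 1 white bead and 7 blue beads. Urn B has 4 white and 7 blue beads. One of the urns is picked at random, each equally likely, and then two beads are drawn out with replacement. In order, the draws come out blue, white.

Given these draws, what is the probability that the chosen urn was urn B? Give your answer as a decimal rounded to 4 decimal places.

0.6790

The likelihood of the observed sequence under each hypothesis: P(data | urn A) = (7/8)(1/8) = 0.10938; P(data | urn B) = (7/11)(4/11) = 0.2314.
Multiplying each by its prior: 1/2 · 0.10938 = 0.054688, 1/2 · 0.2314 = 0.1157; with total 0.17039.
Hence P(urn B | data) = (0.1157) / (0.17039) = 0.67905.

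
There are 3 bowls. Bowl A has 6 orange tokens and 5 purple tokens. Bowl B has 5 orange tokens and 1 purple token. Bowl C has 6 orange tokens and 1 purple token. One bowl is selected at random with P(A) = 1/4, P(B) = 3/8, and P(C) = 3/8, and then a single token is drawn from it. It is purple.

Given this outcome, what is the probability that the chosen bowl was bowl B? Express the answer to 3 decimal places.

For each hypothesis, P(data | H) works out to: P(data | bowl A) = (5/11) = 0.45455; P(data | bowl B) = (1/6) = 0.16667; P(data | bowl C) = (1/7) = 0.14286.
The prior-weighted likelihoods are 1/4 · 0.45455 = 0.11364, 3/8 · 0.16667 = 0.0625, 3/8 · 0.14286 = 0.053571; these sum to 0.22971.
Hence P(bowl B | data) = (0.0625) / (0.22971) = 0.27208.

0.272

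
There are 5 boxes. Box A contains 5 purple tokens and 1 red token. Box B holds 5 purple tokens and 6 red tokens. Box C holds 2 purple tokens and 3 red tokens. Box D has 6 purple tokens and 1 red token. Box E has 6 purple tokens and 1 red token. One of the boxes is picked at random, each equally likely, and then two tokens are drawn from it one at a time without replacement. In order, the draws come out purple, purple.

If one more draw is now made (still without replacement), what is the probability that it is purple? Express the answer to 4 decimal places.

Compute the likelihood of the observed sequence for each case: P(data | box A) = (5/6)(4/5) = 0.66667; P(data | box B) = (5/11)(4/10) = 0.18182; P(data | box C) = (2/5)(1/4) = 0.1; P(data | box D) = (6/7)(5/6) = 0.71429; P(data | box E) = (6/7)(5/6) = 0.71429.
The prior-weighted likelihoods are 1/5 · 0.66667 = 0.13333, 1/5 · 0.18182 = 0.036364, 1/5 · 0.1 = 0.02, 1/5 · 0.71429 = 0.14286, 1/5 · 0.71429 = 0.14286; with total 0.47541.
Normalising, the posterior is P(box A | data) = 0.28046, P(box B | data) = 0.076489, P(box C | data) = 0.042069, P(box D | data) = 0.30049, P(box E | data) = 0.30049.
The predictive probability is P(purple next | data) = (3/4)(0.28046) + (1/3)(0.076489) + (0)(0.042069) + (4/5)(0.30049) + (4/5)(0.30049) = 0.71663.

0.7166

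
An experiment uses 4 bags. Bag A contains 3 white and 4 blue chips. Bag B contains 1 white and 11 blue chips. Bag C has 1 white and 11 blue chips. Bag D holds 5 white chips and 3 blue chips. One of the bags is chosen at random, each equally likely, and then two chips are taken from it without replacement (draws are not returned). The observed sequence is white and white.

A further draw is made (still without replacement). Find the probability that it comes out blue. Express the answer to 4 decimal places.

0.5857

Compute the likelihood of the observed sequence for each case: P(data | bag A) = (3/7)(2/6) = 1/7; P(data | bag B) = (1/12)(0/11) = 0; P(data | bag C) = (1/12)(0/11) = 0; P(data | bag D) = (5/8)(4/7) = 5/14.
The prior-weighted likelihoods are 1/4 · 1/7 = 1/28, 1/4 · 0 = 0, 1/4 · 0 = 0, 1/4 · 5/14 = 5/56; these sum to 1/8.
Normalising, the posterior is P(bag A | data) = 2/7, P(bag B | data) = 0, P(bag C | data) = 0, P(bag D | data) = 5/7.
Averaging over the posterior, P(blue next | data) = (4/5)(2/7) + (1/2)(5/7) = 41/70.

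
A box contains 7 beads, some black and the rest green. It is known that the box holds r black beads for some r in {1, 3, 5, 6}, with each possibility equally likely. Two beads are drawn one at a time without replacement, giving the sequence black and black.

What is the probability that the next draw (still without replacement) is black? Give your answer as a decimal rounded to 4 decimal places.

The likelihood of the observed sequence under each hypothesis: P(data | r = 1) = (1/7)(0/6) = 0; P(data | r = 3) = (3/7)(2/6) = 1/7; P(data | r = 5) = (5/7)(4/6) = 10/21; P(data | r = 6) = (6/7)(5/6) = 5/7.
The prior-weighted likelihoods are 1/4 · 0 = 0, 1/4 · 1/7 = 1/28, 1/4 · 10/21 = 5/42, 1/4 · 5/7 = 5/28; summing to 1/3.
Dividing through by the total gives posterior P(r = 1 | data) = 0, P(r = 3 | data) = 3/28, P(r = 5 | data) = 5/14, P(r = 6 | data) = 15/28.
The predictive probability is P(black next | data) = (1/5)(3/28) + (3/5)(5/14) + (4/5)(15/28) = 93/140.

0.6643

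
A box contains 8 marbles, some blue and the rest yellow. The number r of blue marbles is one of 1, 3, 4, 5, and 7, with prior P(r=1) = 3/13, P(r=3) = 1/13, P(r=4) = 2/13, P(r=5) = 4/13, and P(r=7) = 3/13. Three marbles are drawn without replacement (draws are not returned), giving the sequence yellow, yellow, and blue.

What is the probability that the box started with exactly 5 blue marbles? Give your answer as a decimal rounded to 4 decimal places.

0.2985

For each hypothesis, P(data | H) works out to: P(data | r = 1) = (7/8)(6/7)(1/6) = 1/8; P(data | r = 3) = (5/8)(4/7)(3/6) = 5/28; P(data | r = 4) = (4/8)(3/7)(4/6) = 1/7; P(data | r = 5) = (3/8)(2/7)(5/6) = 5/56; P(data | r = 7) = (1/8)(0/7) = 0.
Multiplying each by its prior: 3/13 · 1/8 = 3/104, 1/13 · 5/28 = 5/364, 2/13 · 1/7 = 2/91, 4/13 · 5/56 = 5/182, 3/13 · 0 = 0; summing to 67/728.
So P(r = 5 | data) = (5/182) / (67/728) = 20/67.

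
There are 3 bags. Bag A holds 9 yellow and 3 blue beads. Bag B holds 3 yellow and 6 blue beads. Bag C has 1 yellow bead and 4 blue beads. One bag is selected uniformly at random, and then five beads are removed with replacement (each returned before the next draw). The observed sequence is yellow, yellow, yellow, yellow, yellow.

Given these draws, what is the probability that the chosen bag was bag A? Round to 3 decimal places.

The likelihood of the observed sequence under each hypothesis: P(data | bag A) = (9/12)(9/12)(9/12)(9/12)(9/12) = 0.2373; P(data | bag B) = (3/9)(3/9)(3/9)(3/9)(3/9) = 0.0041152; P(data | bag C) = (1/5)(1/5)(1/5)(1/5)(1/5) = 0.00032.
Multiplying each by its prior: 1/3 · 0.2373 = 0.079102, 1/3 · 0.0041152 = 0.0013717, 1/3 · 0.00032 = 0.00010667; summing to 0.08058.
Hence P(bag A | data) = (0.079102) / (0.08058) = 0.98165.

0.982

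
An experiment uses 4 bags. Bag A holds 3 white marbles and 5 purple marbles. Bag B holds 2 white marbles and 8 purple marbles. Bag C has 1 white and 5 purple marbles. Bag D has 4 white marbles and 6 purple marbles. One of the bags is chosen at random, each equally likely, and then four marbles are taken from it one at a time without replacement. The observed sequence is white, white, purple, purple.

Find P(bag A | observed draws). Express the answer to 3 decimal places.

0.433

The likelihood of the observed sequence under each hypothesis: P(data | bag A) = (3/8)(2/7)(5/6)(4/5) = 1/14; P(data | bag B) = (2/10)(1/9)(8/8)(7/7) = 1/45; P(data | bag C) = (1/6)(0/5) = 0; P(data | bag D) = (4/10)(3/9)(6/8)(5/7) = 1/14.
Weighting by the prior gives 1/4 · 1/14 = 1/56, 1/4 · 1/45 = 1/180, 1/4 · 0 = 0, 1/4 · 1/14 = 1/56; with total 13/315.
Therefore the posterior P(bag A | data) = (1/56) / (13/315) = 45/104.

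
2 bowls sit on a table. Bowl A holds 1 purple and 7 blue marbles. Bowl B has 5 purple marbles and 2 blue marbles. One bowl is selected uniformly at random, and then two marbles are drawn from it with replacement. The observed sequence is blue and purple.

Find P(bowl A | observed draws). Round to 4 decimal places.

0.3489

Compute the likelihood of the observed sequence for each case: P(data | bowl A) = (7/8)(1/8) = 0.10938; P(data | bowl B) = (2/7)(5/7) = 0.20408.
Multiplying each by its prior: 1/2 · 0.10938 = 0.054688, 1/2 · 0.20408 = 0.10204; summing to 0.15673.
Hence P(bowl A | data) = (0.054688) / (0.15673) = 0.34893.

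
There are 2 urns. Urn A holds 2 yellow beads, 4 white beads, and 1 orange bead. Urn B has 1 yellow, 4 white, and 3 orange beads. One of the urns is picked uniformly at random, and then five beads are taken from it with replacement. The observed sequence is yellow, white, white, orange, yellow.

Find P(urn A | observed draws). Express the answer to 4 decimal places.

Under each hypothesis, the probability of the observed sequence is: P(data | urn A) = (2/7)(4/7)(4/7)(1/7)(2/7) = 0.0038079; P(data | urn B) = (1/8)(4/8)(4/8)(3/8)(1/8) = 0.0014648.
Weighting by the prior gives 1/2 · 0.0038079 = 0.001904, 1/2 · 0.0014648 = 0.00073242; with total 0.0026364.
So P(urn A | data) = (0.001904) / (0.0026364) = 0.72219.

0.7222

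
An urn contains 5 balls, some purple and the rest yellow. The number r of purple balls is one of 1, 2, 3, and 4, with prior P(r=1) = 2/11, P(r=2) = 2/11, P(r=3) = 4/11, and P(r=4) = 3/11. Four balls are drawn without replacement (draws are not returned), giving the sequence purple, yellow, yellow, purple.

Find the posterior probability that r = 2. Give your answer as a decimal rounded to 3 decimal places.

0.333

The likelihood of the observed sequence under each hypothesis: P(data | r = 1) = (1/5)(4/4)(3/3)(0/2) = 0; P(data | r = 2) = (2/5)(3/4)(2/3)(1/2) = 1/10; P(data | r = 3) = (3/5)(2/4)(1/3)(2/2) = 1/10; P(data | r = 4) = (4/5)(1/4)(0/3) = 0.
Weighting by the prior gives 2/11 · 0 = 0, 2/11 · 1/10 = 1/55, 4/11 · 1/10 = 2/55, 3/11 · 0 = 0; with total 3/55.
Hence P(r = 2 | data) = (1/55) / (3/55) = 1/3.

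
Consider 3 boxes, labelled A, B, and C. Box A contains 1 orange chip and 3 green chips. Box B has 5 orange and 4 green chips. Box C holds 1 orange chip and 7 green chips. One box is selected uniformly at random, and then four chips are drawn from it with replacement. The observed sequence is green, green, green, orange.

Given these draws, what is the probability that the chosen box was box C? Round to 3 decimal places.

Under each hypothesis, the probability of the observed sequence is: P(data | box A) = (3/4)(3/4)(3/4)(1/4) = 0.10547; P(data | box B) = (4/9)(4/9)(4/9)(5/9) = 0.048773; P(data | box C) = (7/8)(7/8)(7/8)(1/8) = 0.08374.
The prior-weighted likelihoods are 1/3 · 0.10547 = 0.035156, 1/3 · 0.048773 = 0.016258, 1/3 · 0.08374 = 0.027913; these sum to 0.079327.
So P(box C | data) = (0.027913) / (0.079327) = 0.35188.

0.352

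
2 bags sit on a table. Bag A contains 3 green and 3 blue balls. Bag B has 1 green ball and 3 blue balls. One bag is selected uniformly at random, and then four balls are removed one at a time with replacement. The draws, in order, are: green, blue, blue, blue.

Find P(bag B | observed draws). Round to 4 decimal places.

0.6279

Compute the likelihood of the observed sequence for each case: P(data | bag A) = (3/6)(3/6)(3/6)(3/6) = 1/16; P(data | bag B) = (1/4)(3/4)(3/4)(3/4) = 27/256.
Multiplying each by its prior: 1/2 · 1/16 = 1/32, 1/2 · 27/256 = 27/512; these sum to 43/512.
Hence P(bag B | data) = (27/512) / (43/512) = 27/43.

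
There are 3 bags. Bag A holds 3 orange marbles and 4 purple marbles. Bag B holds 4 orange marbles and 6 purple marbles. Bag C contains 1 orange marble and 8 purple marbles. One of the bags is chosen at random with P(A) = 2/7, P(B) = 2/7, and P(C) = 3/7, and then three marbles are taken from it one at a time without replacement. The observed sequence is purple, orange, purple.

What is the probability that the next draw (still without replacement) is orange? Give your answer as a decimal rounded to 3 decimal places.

0.311

For each hypothesis, P(data | H) works out to: P(data | bag A) = (4/7)(3/6)(3/5) = 6/35; P(data | bag B) = (6/10)(4/9)(5/8) = 1/6; P(data | bag C) = (8/9)(1/8)(7/7) = 1/9.
Weighting by the prior gives 2/7 · 6/35 = 12/245, 2/7 · 1/6 = 1/21, 3/7 · 1/9 = 1/21; these sum to 106/735.
The posterior is then P(bag A | data) = 18/53, P(bag B | data) = 35/106, P(bag C | data) = 35/106.
Averaging over the posterior, P(orange next | data) = (1/2)(18/53) + (3/7)(35/106) + (0)(35/106) = 33/106.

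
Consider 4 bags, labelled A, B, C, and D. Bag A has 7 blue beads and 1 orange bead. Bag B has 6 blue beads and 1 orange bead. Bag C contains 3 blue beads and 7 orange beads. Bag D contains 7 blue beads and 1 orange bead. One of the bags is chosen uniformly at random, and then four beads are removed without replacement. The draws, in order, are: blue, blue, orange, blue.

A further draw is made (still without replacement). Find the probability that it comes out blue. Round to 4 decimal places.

The likelihood of the observed sequence under each hypothesis: P(data | bag A) = (7/8)(6/7)(1/6)(5/5) = 0.125; P(data | bag B) = (6/7)(5/6)(1/5)(4/4) = 0.14286; P(data | bag C) = (3/10)(2/9)(7/8)(1/7) = 0.0083333; P(data | bag D) = (7/8)(6/7)(1/6)(5/5) = 0.125.
Weighting by the prior gives 1/4 · 0.125 = 0.03125, 1/4 · 0.14286 = 0.035714, 1/4 · 0.0083333 = 0.0020833, 1/4 · 0.125 = 0.03125; these sum to 0.1003.
The posterior is then P(bag A | data) = 0.31157, P(bag B | data) = 0.35608, P(bag C | data) = 0.020772, P(bag D | data) = 0.31157.
Averaging over the posterior, P(blue next | data) = (1)(0.31157) + (1)(0.35608) + (0)(0.020772) + (1)(0.31157) = 0.97923.

0.9792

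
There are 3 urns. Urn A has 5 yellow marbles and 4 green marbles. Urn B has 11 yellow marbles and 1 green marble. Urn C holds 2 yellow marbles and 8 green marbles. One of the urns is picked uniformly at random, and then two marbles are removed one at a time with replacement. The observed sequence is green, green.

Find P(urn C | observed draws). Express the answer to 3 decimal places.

0.758

For each hypothesis, P(data | H) works out to: P(data | urn A) = (4/9)(4/9) = 0.19753; P(data | urn B) = (1/12)(1/12) = 0.0069444; P(data | urn C) = (8/10)(8/10) = 0.64.
Multiplying each by its prior: 1/3 · 0.19753 = 0.065844, 1/3 · 0.0069444 = 0.0023148, 1/3 · 0.64 = 0.21333; summing to 0.28149.
Therefore the posterior P(urn C | data) = (0.21333) / (0.28149) = 0.75787.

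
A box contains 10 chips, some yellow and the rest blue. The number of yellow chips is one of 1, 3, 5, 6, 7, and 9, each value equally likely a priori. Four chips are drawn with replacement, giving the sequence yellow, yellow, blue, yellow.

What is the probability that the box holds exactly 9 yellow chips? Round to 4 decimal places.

0.2116

The likelihood of the observed sequence under each hypothesis: P(data | r = 1) = (1/10)(1/10)(9/10)(1/10) = 0.0009; P(data | r = 3) = (3/10)(3/10)(7/10)(3/10) = 0.0189; P(data | r = 5) = (5/10)(5/10)(5/10)(5/10) = 0.0625; P(data | r = 6) = (6/10)(6/10)(4/10)(6/10) = 0.0864; P(data | r = 7) = (7/10)(7/10)(3/10)(7/10) = 0.1029; P(data | r = 9) = (9/10)(9/10)(1/10)(9/10) = 0.0729.
The prior-weighted likelihoods are 1/6 · 0.0009 = 0.00015, 1/6 · 0.0189 = 0.00315, 1/6 · 0.0625 = 0.010417, 1/6 · 0.0864 = 0.0144, 1/6 · 0.1029 = 0.01715, 1/6 · 0.0729 = 0.01215; these sum to 0.057417.
Therefore the posterior P(r = 9 | data) = (0.01215) / (0.057417) = 0.21161.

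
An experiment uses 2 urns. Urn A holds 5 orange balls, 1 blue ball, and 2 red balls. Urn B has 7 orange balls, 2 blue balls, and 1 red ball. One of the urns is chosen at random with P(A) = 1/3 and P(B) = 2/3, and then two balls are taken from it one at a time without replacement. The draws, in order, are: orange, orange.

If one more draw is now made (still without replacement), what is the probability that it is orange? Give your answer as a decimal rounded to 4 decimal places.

For each hypothesis, P(data | H) works out to: P(data | urn A) = (5/8)(4/7) = 5/14; P(data | urn B) = (7/10)(6/9) = 7/15.
The prior-weighted likelihoods are 1/3 · 5/14 = 5/42, 2/3 · 7/15 = 14/45; these sum to 271/630.
The posterior is then P(urn A | data) = 75/271, P(urn B | data) = 196/271.
Averaging over the posterior, P(orange next | data) = (1/2)(75/271) + (5/8)(196/271) = 160/271.

0.5904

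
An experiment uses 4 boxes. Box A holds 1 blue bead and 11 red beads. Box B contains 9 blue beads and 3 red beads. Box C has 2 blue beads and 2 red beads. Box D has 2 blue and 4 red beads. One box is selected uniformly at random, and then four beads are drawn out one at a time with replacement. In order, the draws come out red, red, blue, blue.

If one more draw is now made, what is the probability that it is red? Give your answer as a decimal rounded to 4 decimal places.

For each hypothesis, P(data | H) works out to: P(data | box A) = (11/12)(11/12)(1/12)(1/12) = 0.0058353; P(data | box B) = (3/12)(3/12)(9/12)(9/12) = 0.035156; P(data | box C) = (2/4)(2/4)(2/4)(2/4) = 0.0625; P(data | box D) = (4/6)(4/6)(2/6)(2/6) = 0.049383.
Multiplying each by its prior: 1/4 · 0.0058353 = 0.0014588, 1/4 · 0.035156 = 0.0087891, 1/4 · 0.0625 = 0.015625, 1/4 · 0.049383 = 0.012346; with total 0.038219.
Dividing through by the total gives posterior P(box A | data) = 0.03817, P(box B | data) = 0.22997, P(box C | data) = 0.40883, P(box D | data) = 0.32303.
Averaging over the posterior, P(red next | data) = (11/12)(0.03817) + (1/4)(0.22997) + (1/2)(0.40883) + (2/3)(0.32303) = 0.51225.

0.5123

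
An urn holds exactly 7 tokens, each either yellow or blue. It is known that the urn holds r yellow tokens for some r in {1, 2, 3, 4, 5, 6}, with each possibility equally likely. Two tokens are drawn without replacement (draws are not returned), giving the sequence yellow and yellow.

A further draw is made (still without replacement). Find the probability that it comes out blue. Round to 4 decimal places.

0.4000

Compute the likelihood of the observed sequence for each case: P(data | r = 1) = (1/7)(0/6) = 0; P(data | r = 2) = (2/7)(1/6) = 1/21; P(data | r = 3) = (3/7)(2/6) = 1/7; P(data | r = 4) = (4/7)(3/6) = 2/7; P(data | r = 5) = (5/7)(4/6) = 10/21; P(data | r = 6) = (6/7)(5/6) = 5/7.
Multiplying each by its prior: 1/6 · 0 = 0, 1/6 · 1/21 = 1/126, 1/6 · 1/7 = 1/42, 1/6 · 2/7 = 1/21, 1/6 · 10/21 = 5/63, 1/6 · 5/7 = 5/42; these sum to 5/18.
The posterior is then P(r = 1 | data) = 0, P(r = 2 | data) = 1/35, P(r = 3 | data) = 3/35, P(r = 4 | data) = 6/35, P(r = 5 | data) = 2/7, P(r = 6 | data) = 3/7.
The predictive probability is P(blue next | data) = (1)(1/35) + (4/5)(3/35) + (3/5)(6/35) + (2/5)(2/7) + (1/5)(3/7) = 2/5.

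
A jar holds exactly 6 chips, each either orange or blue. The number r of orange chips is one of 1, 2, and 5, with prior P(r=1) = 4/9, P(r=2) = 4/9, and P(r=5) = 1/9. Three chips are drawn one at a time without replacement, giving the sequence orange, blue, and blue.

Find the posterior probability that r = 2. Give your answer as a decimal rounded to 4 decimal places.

Under each hypothesis, the probability of the observed sequence is: P(data | r = 1) = (1/6)(5/5)(4/4) = 1/6; P(data | r = 2) = (2/6)(4/5)(3/4) = 1/5; P(data | r = 5) = (5/6)(1/5)(0/4) = 0.
The prior-weighted likelihoods are 4/9 · 1/6 = 2/27, 4/9 · 1/5 = 4/45, 1/9 · 0 = 0; these sum to 22/135.
So P(r = 2 | data) = (4/45) / (22/135) = 6/11.

0.5455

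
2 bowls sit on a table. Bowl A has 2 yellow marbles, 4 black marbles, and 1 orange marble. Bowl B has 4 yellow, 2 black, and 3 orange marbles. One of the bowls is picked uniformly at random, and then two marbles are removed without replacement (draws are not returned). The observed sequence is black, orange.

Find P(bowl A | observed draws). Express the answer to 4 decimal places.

0.5333

Compute the likelihood of the observed sequence for each case: P(data | bowl A) = (4/7)(1/6) = 2/21; P(data | bowl B) = (2/9)(3/8) = 1/12.
Multiplying each by its prior: 1/2 · 2/21 = 1/21, 1/2 · 1/12 = 1/24; these sum to 5/56.
Hence P(bowl A | data) = (1/21) / (5/56) = 8/15.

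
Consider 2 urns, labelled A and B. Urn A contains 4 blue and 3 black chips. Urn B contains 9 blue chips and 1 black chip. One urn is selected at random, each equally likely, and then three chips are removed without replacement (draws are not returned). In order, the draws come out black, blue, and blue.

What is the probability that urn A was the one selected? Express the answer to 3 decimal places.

0.632

Under each hypothesis, the probability of the observed sequence is: P(data | urn A) = (3/7)(4/6)(3/5) = 6/35; P(data | urn B) = (1/10)(9/9)(8/8) = 1/10.
The prior-weighted likelihoods are 1/2 · 6/35 = 3/35, 1/2 · 1/10 = 1/20; with total 19/140.
So P(urn A | data) = (3/35) / (19/140) = 12/19.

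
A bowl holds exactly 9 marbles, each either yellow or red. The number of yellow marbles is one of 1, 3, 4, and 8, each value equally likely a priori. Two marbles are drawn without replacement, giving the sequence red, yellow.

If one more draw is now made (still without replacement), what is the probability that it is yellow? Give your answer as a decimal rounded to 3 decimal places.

The likelihood of the observed sequence under each hypothesis: P(data | r = 1) = (8/9)(1/8) = 1/9; P(data | r = 3) = (6/9)(3/8) = 1/4; P(data | r = 4) = (5/9)(4/8) = 5/18; P(data | r = 8) = (1/9)(8/8) = 1/9.
The prior-weighted likelihoods are 1/4 · 1/9 = 1/36, 1/4 · 1/4 = 1/16, 1/4 · 5/18 = 5/72, 1/4 · 1/9 = 1/36; these sum to 3/16.
Dividing through by the total gives posterior P(r = 1 | data) = 4/27, P(r = 3 | data) = 1/3, P(r = 4 | data) = 10/27, P(r = 8 | data) = 4/27.
Averaging over the posterior, P(yellow next | data) = (0)(4/27) + (2/7)(1/3) + (3/7)(10/27) + (1)(4/27) = 76/189.

0.402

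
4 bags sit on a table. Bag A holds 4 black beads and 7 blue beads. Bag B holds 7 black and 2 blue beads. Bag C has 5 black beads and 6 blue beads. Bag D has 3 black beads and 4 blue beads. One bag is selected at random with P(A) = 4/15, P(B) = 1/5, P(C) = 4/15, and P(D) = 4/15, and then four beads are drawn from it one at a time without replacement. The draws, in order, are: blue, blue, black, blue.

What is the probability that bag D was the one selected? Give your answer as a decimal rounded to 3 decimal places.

0.320

Compute the likelihood of the observed sequence for each case: P(data | bag A) = (7/11)(6/10)(4/9)(5/8) = 0.10606; P(data | bag B) = (2/9)(1/8)(7/7)(0/6) = 0; P(data | bag C) = (6/11)(5/10)(5/9)(4/8) = 0.075758; P(data | bag D) = (4/7)(3/6)(3/5)(2/4) = 0.085714.
Multiplying each by its prior: 4/15 · 0.10606 = 0.028283, 1/5 · 0 = 0, 4/15 · 0.075758 = 0.020202, 4/15 · 0.085714 = 0.022857; with total 0.071342.
Therefore the posterior P(bag D | data) = (0.022857) / (0.071342) = 0.32039.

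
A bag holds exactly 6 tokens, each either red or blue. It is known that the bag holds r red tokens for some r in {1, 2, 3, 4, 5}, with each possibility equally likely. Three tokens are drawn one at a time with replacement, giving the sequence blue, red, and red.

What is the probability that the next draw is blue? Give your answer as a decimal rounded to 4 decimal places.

0.4111

For each hypothesis, P(data | H) works out to: P(data | r = 1) = (5/6)(1/6)(1/6) = 5/216; P(data | r = 2) = (4/6)(2/6)(2/6) = 2/27; P(data | r = 3) = (3/6)(3/6)(3/6) = 1/8; P(data | r = 4) = (2/6)(4/6)(4/6) = 4/27; P(data | r = 5) = (1/6)(5/6)(5/6) = 25/216.
Multiplying each by its prior: 1/5 · 5/216 = 1/216, 1/5 · 2/27 = 2/135, 1/5 · 1/8 = 1/40, 1/5 · 4/27 = 4/135, 1/5 · 25/216 = 5/216; summing to 7/72.
The posterior is then P(r = 1 | data) = 1/21, P(r = 2 | data) = 16/105, P(r = 3 | data) = 9/35, P(r = 4 | data) = 32/105, P(r = 5 | data) = 5/21.
Averaging over the posterior, P(blue next | data) = (5/6)(1/21) + (2/3)(16/105) + (1/2)(9/35) + (1/3)(32/105) + (1/6)(5/21) = 37/90.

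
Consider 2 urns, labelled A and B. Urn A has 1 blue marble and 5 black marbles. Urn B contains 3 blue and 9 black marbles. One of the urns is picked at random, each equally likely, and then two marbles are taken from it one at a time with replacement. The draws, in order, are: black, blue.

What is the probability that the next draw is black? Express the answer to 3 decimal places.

Under each hypothesis, the probability of the observed sequence is: P(data | urn A) = (5/6)(1/6) = 5/36; P(data | urn B) = (9/12)(3/12) = 3/16.
Multiplying each by its prior: 1/2 · 5/36 = 5/72, 1/2 · 3/16 = 3/32; these sum to 47/288.
Normalising, the posterior is P(urn A | data) = 20/47, P(urn B | data) = 27/47.
So P(black next | data) = Σ P(black next | H) P(H | data) = (5/6)(20/47) + (3/4)(27/47) = 443/564.

0.785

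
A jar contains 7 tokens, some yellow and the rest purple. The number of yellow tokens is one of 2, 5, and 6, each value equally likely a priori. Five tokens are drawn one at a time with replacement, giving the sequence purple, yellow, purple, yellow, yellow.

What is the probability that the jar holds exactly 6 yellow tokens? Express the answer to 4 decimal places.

Compute the likelihood of the observed sequence for each case: P(data | r = 2) = (5/7)(2/7)(5/7)(2/7)(2/7) = 0.0119; P(data | r = 5) = (2/7)(5/7)(2/7)(5/7)(5/7) = 0.02975; P(data | r = 6) = (1/7)(6/7)(1/7)(6/7)(6/7) = 0.012852.
Multiplying each by its prior: 1/3 · 0.0119 = 0.0039666, 1/3 · 0.02975 = 0.0099165, 1/3 · 0.012852 = 0.0042839; with total 0.018167.
Therefore the posterior P(r = 6 | data) = (0.0042839) / (0.018167) = 0.23581.

0.2358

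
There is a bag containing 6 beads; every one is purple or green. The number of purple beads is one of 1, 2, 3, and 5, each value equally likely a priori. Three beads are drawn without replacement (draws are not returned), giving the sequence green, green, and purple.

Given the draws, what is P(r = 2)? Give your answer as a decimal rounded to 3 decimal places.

0.387

Compute the likelihood of the observed sequence for each case: P(data | r = 1) = (5/6)(4/5)(1/4) = 1/6; P(data | r = 2) = (4/6)(3/5)(2/4) = 1/5; P(data | r = 3) = (3/6)(2/5)(3/4) = 3/20; P(data | r = 5) = (1/6)(0/5) = 0.
The prior-weighted likelihoods are 1/4 · 1/6 = 1/24, 1/4 · 1/5 = 1/20, 1/4 · 3/20 = 3/80, 1/4 · 0 = 0; with total 31/240.
By Bayes' rule, P(r = 2 | data) = (1/20) / (31/240) = 12/31.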